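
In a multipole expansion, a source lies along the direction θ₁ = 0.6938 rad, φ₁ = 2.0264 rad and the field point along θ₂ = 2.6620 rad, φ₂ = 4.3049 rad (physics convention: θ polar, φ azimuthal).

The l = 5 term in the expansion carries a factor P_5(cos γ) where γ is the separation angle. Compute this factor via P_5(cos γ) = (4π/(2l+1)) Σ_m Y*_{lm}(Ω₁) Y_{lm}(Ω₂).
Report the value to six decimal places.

0.187337

Summing Y*_{l m}(θ₁,φ₁)·Y_{l m}(θ₂,φ₂) over m ∈ [−5, 5]; prefactor 4π/(2·5+1) = 1.142397:
  [-5]  conj(Y_{5,-5})(Ω₁) = -0.037725-0.032244i ; Y_{5,-5}(Ω₂) = -0.008670-0.004367i ; Δ = +0.000186+0.000444i
  [-4]  conj(Y_{5,-4})(Ω₁) = -0.046976+0.182740i ; Y_{5,-4}(Ω₂) = +0.003490-0.058921i ; Δ = +0.010603+0.003406i
  [-3]  conj(Y_{5,-3})(Ω₁) = +0.382662-0.079158i ; Y_{5,-3}(Ω₂) = +0.194343-0.070573i ; Δ = +0.068781-0.042389i
  [-2]  conj(Y_{5,-2})(Ω₁) = -0.252468-0.325578i ; Y_{5,-2}(Ω₂) = +0.298890+0.317117i ; Δ = +0.027786-0.177374i
  [-1]  conj(Y_{5,-1})(Ω₁) = -0.005573+0.011373i ; Y_{5,-1}(Ω₂) = -0.175148+0.405764i ; Δ = -0.003639-0.004253i
  [+0]  conj(Y_{5,0})(Ω₁) = -0.392466-0.000000i ; Y_{5,0}(Ω₂) = +0.110710+0.000000i ; Δ = -0.043450-0.000000i
  [+1]  conj(Y_{5,1})(Ω₁) = +0.005573+0.011373i ; Y_{5,1}(Ω₂) = +0.175148+0.405764i ; Δ = -0.003639+0.004253i
  [+2]  conj(Y_{5,2})(Ω₁) = -0.252468+0.325578i ; Y_{5,2}(Ω₂) = +0.298890-0.317117i ; Δ = +0.027786+0.177374i
  [+3]  conj(Y_{5,3})(Ω₁) = -0.382662-0.079158i ; Y_{5,3}(Ω₂) = -0.194343-0.070573i ; Δ = +0.068781+0.042389i
  [+4]  conj(Y_{5,4})(Ω₁) = -0.046976-0.182740i ; Y_{5,4}(Ω₂) = +0.003490+0.058921i ; Δ = +0.010603-0.003406i
  [+5]  conj(Y_{5,5})(Ω₁) = +0.037725-0.032244i ; Y_{5,5}(Ω₂) = +0.008670-0.004367i ; Δ = +0.000186-0.000444i
Σ over m = +0.163986+0.000000i; ×(4π/11) → +0.187337+0.000000i. Real part: 0.187337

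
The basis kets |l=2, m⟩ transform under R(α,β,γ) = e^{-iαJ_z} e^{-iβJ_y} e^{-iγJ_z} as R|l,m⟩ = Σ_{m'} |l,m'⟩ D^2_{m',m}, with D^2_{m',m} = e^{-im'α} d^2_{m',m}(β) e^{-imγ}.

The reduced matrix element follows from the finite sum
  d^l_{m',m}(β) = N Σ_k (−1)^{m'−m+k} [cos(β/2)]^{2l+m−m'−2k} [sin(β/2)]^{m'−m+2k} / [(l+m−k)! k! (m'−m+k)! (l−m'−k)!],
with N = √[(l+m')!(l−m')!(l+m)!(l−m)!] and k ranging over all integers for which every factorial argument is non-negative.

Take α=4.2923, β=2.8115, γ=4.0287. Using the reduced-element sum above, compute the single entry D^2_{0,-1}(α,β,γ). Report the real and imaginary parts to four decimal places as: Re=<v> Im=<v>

D^2_{0,-1}(4.2923,2.8115,4.0287) = e^{-i·0·4.2923}·d^2_{0,-1}(2.8115)·e^{-i·-1·4.0287}. Compute d first:
Half-angle: c=0.164298, s=0.986411. N=√(2·2·1·6)=4.898979
k∈{0,1} keeps every argument non-negative
  k=0: (−1)^1·4.8990/(2)·0.1643^3·0.9864^1 = -0.010716
  k=1: (−1)^2·4.8990/(2)·0.1643^1·0.9864^3 = +0.386261
d^2_{0,-1}(2.8115) = -0.010716 +0.386261 = +0.375545
D = (+1.000000+0.000000i)·(+0.375545)·(-0.631657-0.775248i) = -0.237216-0.291141i

Re=-0.2372 Im=-0.2911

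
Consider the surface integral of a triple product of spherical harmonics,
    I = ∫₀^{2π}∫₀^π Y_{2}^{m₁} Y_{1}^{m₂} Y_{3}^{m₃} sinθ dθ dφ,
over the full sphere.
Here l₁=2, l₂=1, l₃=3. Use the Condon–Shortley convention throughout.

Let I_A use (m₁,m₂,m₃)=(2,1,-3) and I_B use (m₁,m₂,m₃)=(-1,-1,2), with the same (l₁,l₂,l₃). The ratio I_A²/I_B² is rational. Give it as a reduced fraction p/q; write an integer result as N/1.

3/2

l's match ⇒ only the (l;m) 3-j factors differ between A and B.
A: triangle coeff Δ(2,1,3) = 1/105; Σ_t [0,0]: t=0:+1/48 = 1/48; (3j)²=1/7 [(2 1 3; 2 1 -3)], sign=+1
B: triangle coeff Δ(2,1,3) = 1/105; Σ_t [0,0]: t=0:+1/12 = 1/12; (3j)²=2/21 [(2 1 3; -1 -1 2)], sign=-1
I_A²/I_B² = (1/7)/(2/21) = 3/2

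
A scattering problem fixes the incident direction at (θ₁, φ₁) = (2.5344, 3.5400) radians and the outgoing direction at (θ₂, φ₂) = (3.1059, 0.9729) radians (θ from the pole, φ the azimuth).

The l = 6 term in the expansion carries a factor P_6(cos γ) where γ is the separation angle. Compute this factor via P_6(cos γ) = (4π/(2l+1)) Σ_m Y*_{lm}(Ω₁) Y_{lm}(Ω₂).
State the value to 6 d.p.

Summing Y*_{l m}(θ₁,φ₁)·Y_{l m}(θ₂,φ₂) over m ∈ [−6, 6]; prefactor 4π/(2·6+1) = 0.966644:
  m=-6: Y*=(-0.012182, 0.011375)  Y=(0.000000, 0.000000)  product (-0.000000, 0.000000)
  m=-5: Y*=(-0.033980, 0.075838)  Y=(-0.000000, -0.000000)  product (0.000000, 0.000000)
  m=-4: Y*=(-0.005541, 0.242647)  Y=(-0.000004, 0.000004)  product (-0.000001, -0.000001)
  m=-3: Y*=(0.161063, 0.408488)  Y=(0.000230, 0.000052)  product (0.000016, 0.000103)
  m=-2: Y*=(0.286904, 0.293531)  Y=(-0.002421, -0.006151)  product (0.001111, -0.002476)
  m=-1: Y*=(-0.039548, -0.016646)  Y=(-0.065783, 0.096590)  product (0.004209, -0.002725)
  m=+0: Y*=(-0.419624, -0.000000)  Y=(1.003546, 0.000000)  product (-0.421112, -0.000000)
  m=+1: Y*=(0.039548, -0.016646)  Y=(0.065783, 0.096590)  product (0.004209, 0.002725)
  m=+2: Y*=(0.286904, -0.293531)  Y=(-0.002421, 0.006151)  product (0.001111, 0.002476)
  m=+3: Y*=(-0.161063, 0.408488)  Y=(-0.000230, 0.000052)  product (0.000016, -0.000103)
  m=+4: Y*=(-0.005541, -0.242647)  Y=(-0.000004, -0.000004)  product (-0.000001, 0.000001)
  m=+5: Y*=(0.033980, 0.075838)  Y=(0.000000, -0.000000)  product (0.000000, -0.000000)
  m=+6: Y*=(-0.012182, -0.011375)  Y=(0.000000, -0.000000)  product (-0.000000, -0.000000)
Σ over m = (-0.410442, 0.000000); ×(4π/13) → (-0.396751, 0.000000). Real part: -0.396751

-0.396751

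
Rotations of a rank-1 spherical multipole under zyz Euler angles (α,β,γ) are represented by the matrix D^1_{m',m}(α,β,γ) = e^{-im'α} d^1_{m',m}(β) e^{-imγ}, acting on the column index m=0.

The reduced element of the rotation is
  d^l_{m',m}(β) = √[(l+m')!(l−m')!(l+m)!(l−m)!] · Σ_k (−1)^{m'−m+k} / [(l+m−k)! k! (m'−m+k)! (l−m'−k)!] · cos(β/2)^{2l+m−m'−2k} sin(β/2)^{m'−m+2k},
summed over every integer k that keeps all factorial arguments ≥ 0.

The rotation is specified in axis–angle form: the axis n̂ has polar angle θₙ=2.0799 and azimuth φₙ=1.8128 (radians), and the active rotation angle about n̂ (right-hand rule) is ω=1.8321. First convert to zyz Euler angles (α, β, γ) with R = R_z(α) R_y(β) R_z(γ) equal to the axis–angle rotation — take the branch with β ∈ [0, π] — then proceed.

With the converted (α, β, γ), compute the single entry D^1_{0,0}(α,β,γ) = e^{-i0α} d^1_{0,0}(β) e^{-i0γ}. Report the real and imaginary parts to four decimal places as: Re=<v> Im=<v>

Re=0.0406 Im=0.0000

Axis–angle → zyz. n̂ = (sinθₙcosφₙ, sinθₙsinφₙ, cosθₙ) = (-0.209257, +0.847737, -0.487395), ω = 1.8321.
R = I cosω + sinω [n̂]ₓ + (1−cosω) n̂n̂ᵀ gives
  R = [-0.203240, +0.247627, +0.947299; -0.694072, +0.645976, -0.317771; -0.690621, -0.722077, +0.040583]
β = atan2(√(R₁₃²+R₂₃²), R₃₃) = 1.530202; α = atan2(R₂₃, R₁₃) mod 2π = 5.959531; γ = atan2(R₃₂, −R₃₁) mod 2π = 5.475524
First d^1_{0,0}(β=1.5302), then the phase factors e^{-i(0)α} and e^{-i(0)γ}:
c=cos(1.530202/2)=0.721312, s=sin(1.530202/2)=0.692610; N=√[1·1·1·1]=1.000000
The bounds max(0,m−m')=0 and min(l+m,l−m')=1 give 2 terms
  k=0: (−1)^0·1.0000/(1)·0.7213^2·0.6926^0 = +0.520292
  k=1: (−1)^1·1.0000/(1)·0.7213^0·0.6926^2 = -0.479708
d^1_{0,0}(1.5302) = +0.520292 -0.479708 = +0.040583
D = (+1.000000+0.000000i)·(+0.040583)·(+1.000000+0.000000i) = +0.040583+0.000000i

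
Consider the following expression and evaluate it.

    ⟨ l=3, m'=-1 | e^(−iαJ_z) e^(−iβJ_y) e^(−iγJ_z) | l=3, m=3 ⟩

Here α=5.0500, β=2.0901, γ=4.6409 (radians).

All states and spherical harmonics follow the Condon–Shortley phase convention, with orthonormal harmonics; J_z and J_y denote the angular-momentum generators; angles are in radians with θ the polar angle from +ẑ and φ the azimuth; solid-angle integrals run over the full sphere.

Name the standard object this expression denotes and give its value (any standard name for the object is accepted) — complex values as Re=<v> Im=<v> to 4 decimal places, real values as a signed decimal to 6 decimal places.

This is a Wigner D-matrix element — the rotation-matrix element ⟨l m'| R(α,β,γ) |l m⟩ in the angular-momentum basis.
First d^3_{-1,3}(β=2.0901), then the phase factors e^{-i(-1)α} and e^{-i(3)γ}:
With c≡cos(β/2)=0.501859 and s≡sin(β/2)=0.864950, N=[2·24·720·1]^{1/2}=185.903201
k: max(0,(3)−(-1))=4 … min(3+(3),3−(-1))=4
  k=4: (−1)^0·185.9032/(48)·0.5019^2·0.8649^4 = +0.545974
d^3_{-1,3}(2.0901) = +0.545974
D = (+0.331234-0.943549i)·(+0.545974)·(+0.212827-0.977090i) = -0.464862-0.286340i

Wigner D-matrix element, Re=-0.4649 Im=-0.2863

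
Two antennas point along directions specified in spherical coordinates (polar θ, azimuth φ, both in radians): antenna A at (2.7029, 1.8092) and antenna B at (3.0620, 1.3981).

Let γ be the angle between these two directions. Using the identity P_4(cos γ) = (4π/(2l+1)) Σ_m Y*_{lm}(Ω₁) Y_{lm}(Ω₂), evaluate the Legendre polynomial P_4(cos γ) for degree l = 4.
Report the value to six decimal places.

Summing Y*_{l m}(θ₁,φ₁)·Y_{l m}(θ₂,φ₂) over m ∈ [−4, 4]; prefactor 4π/(2·4+1) = 1.396263:
  [-4]  conj(Y_{4,-4})(Ω₁) = +0.008337+0.011747i ; Y_{4,-4}(Ω₂) = +0.000014+0.000011i ; Δ = -0.000000+0.000000i
  [-3]  conj(Y_{4,-3})(Ω₁) = -0.056946+0.065558i ; Y_{4,-3}(Ω₂) = +0.000311-0.000545i ; Δ = +0.000018+0.000051i
  [-2]  conj(Y_{4,-2})(Ω₁) = -0.254013-0.131213i ; Y_{4,-2}(Ω₂) = -0.011851-0.004264i ; Δ = +0.002451+0.002638i
  [-1]  conj(Y_{4,-1})(Ω₁) = +0.117586-0.483842i ; Y_{4,-1}(Ω₂) = -0.025488+0.146116i ; Δ = +0.067700+0.029513i
  [+0]  conj(Y_{4,0})(Ω₁) = +0.203379-0.000000i ; Y_{4,0}(Ω₂) = +0.819683+0.000000i ; Δ = +0.166706+0.000000i
  [+1]  conj(Y_{4,1})(Ω₁) = -0.117586-0.483842i ; Y_{4,1}(Ω₂) = +0.025488+0.146116i ; Δ = +0.067700-0.029513i
  [+2]  conj(Y_{4,2})(Ω₁) = -0.254013+0.131213i ; Y_{4,2}(Ω₂) = -0.011851+0.004264i ; Δ = +0.002451-0.002638i
  [+3]  conj(Y_{4,3})(Ω₁) = +0.056946+0.065558i ; Y_{4,3}(Ω₂) = -0.000311-0.000545i ; Δ = +0.000018-0.000051i
  [+4]  conj(Y_{4,4})(Ω₁) = +0.008337-0.011747i ; Y_{4,4}(Ω₂) = +0.000014-0.000011i ; Δ = -0.000000-0.000000i
Σ over m = +0.307044+0.000000i; ×(4π/9) → +0.428714+0.000000i. Real part: 0.428714

0.428714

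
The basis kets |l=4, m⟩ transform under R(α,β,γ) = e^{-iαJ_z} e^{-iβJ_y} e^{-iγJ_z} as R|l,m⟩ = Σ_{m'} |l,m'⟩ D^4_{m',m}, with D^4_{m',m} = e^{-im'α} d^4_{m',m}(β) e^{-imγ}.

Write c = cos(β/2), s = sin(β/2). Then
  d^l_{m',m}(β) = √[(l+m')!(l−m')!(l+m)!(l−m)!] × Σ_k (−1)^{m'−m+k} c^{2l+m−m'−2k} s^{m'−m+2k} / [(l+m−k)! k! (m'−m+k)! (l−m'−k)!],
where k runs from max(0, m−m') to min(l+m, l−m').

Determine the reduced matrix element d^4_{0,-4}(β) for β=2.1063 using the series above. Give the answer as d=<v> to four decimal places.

d^4_{0,-4}(β=2.1063) via the finite sum:
Half-angle: c=0.494836, s=0.868986. N=√(24·24·1·40320)=4819.161753
Admissible k: 0..0 (factorial args all ≥0)
  k=0: (−1)^4·4819.1618/(576)·0.4948^4·0.8690^4 = +0.286053
d^4_{0,-4}(2.1063) = +0.286053

d=0.2861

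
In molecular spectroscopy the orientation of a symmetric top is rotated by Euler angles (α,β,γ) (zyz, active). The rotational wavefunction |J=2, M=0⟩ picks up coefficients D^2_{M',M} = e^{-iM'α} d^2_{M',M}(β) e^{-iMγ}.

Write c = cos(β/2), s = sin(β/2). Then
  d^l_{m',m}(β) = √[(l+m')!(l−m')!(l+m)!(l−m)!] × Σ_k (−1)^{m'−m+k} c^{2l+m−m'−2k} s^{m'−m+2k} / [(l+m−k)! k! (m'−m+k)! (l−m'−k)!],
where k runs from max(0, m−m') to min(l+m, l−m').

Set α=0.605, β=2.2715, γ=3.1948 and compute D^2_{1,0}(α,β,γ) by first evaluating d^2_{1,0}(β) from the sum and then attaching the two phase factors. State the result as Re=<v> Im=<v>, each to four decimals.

Re=0.4965 Im=-0.3433

Split into d^2_{1,0}(β=2.2715) × two z-phases.
c=cos(2.271500/2)=0.421452, s=sin(2.271500/2)=0.906851; N=√[6·1·2·2]=4.898979
The bounds max(0,m−m')=0 and min(l+m,l−m')=1 give 2 terms
  k=0: (−1)^1·4.8990/(2)·0.4215^3·0.9069^1 = -0.166286
  k=1: (−1)^2·4.8990/(2)·0.4215^1·0.9069^3 = +0.769895
d^2_{1,0}(2.2715) = -0.166286 +0.769895 = +0.603608
Phases: e^{-i·(1)·0.6050}=+0.822502-0.568762i, e^{-i·(0)·3.1948}=+1.000000+0.000000i ⇒ D=+0.496469-0.343309i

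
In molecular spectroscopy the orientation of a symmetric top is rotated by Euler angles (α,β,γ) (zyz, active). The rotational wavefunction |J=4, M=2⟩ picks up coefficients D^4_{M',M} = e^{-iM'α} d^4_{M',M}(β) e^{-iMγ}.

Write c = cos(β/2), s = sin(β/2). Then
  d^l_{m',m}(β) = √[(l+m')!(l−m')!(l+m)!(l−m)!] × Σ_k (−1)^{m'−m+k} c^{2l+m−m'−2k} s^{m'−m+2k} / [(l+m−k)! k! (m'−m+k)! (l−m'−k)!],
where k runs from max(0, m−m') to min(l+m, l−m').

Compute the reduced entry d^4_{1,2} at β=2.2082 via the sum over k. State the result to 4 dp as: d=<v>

d^4_{1,2}(β=2.2082) via the finite sum:
With c≡cos(β/2)=0.449938 and s≡sin(β/2)=0.893060, N=[120·6·720·2]^{1/2}=1018.233765
The bounds max(0,m−m')=1 and min(l+m,l−m')=3 give 3 terms
  k=1: (−1)^0·1018.2338/(240)·0.4499^7·0.8931^1 = +0.014145
  k=2: (−1)^1·1018.2338/(48)·0.4499^5·0.8931^3 = -0.278620
  k=3: (−1)^2·1018.2338/(72)·0.4499^3·0.8931^5 = +0.731773
d^4_{1,2}(2.2082) = +0.014145 -0.278620 +0.731773 = +0.467297

d=0.4673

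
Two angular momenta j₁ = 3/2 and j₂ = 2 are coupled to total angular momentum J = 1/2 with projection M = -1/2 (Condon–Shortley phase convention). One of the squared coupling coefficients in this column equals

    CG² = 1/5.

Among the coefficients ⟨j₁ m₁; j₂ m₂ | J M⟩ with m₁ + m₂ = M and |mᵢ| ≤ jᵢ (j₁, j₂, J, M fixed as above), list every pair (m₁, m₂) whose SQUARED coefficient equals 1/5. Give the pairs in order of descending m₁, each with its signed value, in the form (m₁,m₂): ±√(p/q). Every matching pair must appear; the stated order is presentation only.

Admissible pairs with m₁+m₂ = M = -1/2: (-3/2,1), (-1/2,0), (1/2,-1), (3/2,-2)
  (m₁,m₂)=(3/2,-2): CG² = 2/5, CG = +√(2/5)
  (m₁,m₂)=(1/2,-1): CG² = 3/10, CG = −√(3/10)
  (m₁,m₂)=(-1/2,0): CG² = 1/5, CG = +√(1/5)   ← matches the target
  (m₁,m₂)=(-3/2,1): CG² = 1/10, CG = −√(1/10)
Pairs with CG² = 1/5: (-1/2,0): +√(1/5)

(-1/2,0): +√(1/5)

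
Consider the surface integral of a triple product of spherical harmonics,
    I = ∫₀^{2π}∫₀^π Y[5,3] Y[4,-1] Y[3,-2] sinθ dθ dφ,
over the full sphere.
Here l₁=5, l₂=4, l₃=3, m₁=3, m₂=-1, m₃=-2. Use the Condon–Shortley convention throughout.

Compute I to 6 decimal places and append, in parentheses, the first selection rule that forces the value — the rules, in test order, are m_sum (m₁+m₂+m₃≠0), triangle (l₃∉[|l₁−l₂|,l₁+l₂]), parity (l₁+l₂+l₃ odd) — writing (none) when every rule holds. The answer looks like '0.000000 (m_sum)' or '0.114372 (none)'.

Rules hold: Σm=0, L=12 even, 1≤3≤9.
N = 11·9·7 = 693
Δ = 6!·4!·2!/13! = 1/180180
Racah Σ t=2..4: t=2:+1/576 t=3:−1/144 t=4:+1/576 = -1/288
⇒ 3j(5 4 3; 0 0 0)² = 20/1001, sgn +1
Racah Σ t=1..2: t=1:−1/1440 t=2:+1/1152 = 1/5760
⇒ 3j(5 4 3; 3 -1 -2)² = 1/858, sgn -1
4πI² = N·(3j₀)²·(3jₘ)² = 30/1859
I = -1·√(0.0161377/4π) = -0.03583571
No selection rule forces the value: the integral is nonzero (none).

-0.035836 (none)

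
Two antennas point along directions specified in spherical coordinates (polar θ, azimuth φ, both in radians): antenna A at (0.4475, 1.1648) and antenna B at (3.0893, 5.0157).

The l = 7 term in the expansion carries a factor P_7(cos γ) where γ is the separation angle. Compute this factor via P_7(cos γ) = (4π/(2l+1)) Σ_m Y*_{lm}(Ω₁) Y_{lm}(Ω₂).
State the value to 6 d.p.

0.287132

Expand P_7 via completeness: Σ_{m} conj(Y_{7,m}) at Ω₁ times Y_{7,m} at Ω₂ —
  [-7]  conj(Y_{7,-7})(Ω₁) = -0.00042 + 0.00136j ; Y_{7,-7}(Ω₂) = -0.00000 + 0.00000j ; Δ = -0.00000 - 0.00000j
  [-6]  conj(Y_{7,-6})(Ω₁) = 0.00843 + 0.00718j ; Y_{7,-6}(Ω₂) = -0.00000 - 0.00000j ; Δ = 0.00000 - 0.00000j
  [-5]  conj(Y_{7,-5})(Ω₁) = 0.04773 - 0.02360j ; Y_{7,-5}(Ω₂) = 0.00000 + 0.00000j ; Δ = 0.00000 - 0.00000j
  [-4]  conj(Y_{7,-4})(Ω₁) = -0.00933 - 0.17524j ; Y_{7,-4}(Ω₂) = -0.00002 + 0.00005j ; Δ = 0.00001 + 0.00000j
  [-3]  conj(Y_{7,-3})(Ω₁) = -0.36860 - 0.13572j ; Y_{7,-3}(Ω₂) = -0.00099 - 0.00077j ; Δ = 0.00026 + 0.00042j
  [-2]  conj(Y_{7,-2})(Ω₁) = -0.36451 + 0.38444j ; Y_{7,-2}(Ω₂) = 0.01667 - 0.01156j ; Δ = -0.00163 + 0.01062j
  [-1]  conj(Y_{7,-1})(Ω₁) = 0.08801 + 0.20473j ; Y_{7,-1}(Ω₂) = 0.06265 + 0.20018j ; Δ = -0.03547 + 0.03044j
  [+0]  conj(Y_{7,0})(Ω₁) = -0.39615 + 0.00000j ; Y_{7,0}(Ω₂) = -1.05112 + 0.00000j ; Δ = 0.41639 + 0.00000j
  [+1]  conj(Y_{7,1})(Ω₁) = -0.08801 + 0.20473j ; Y_{7,1}(Ω₂) = -0.06265 + 0.20018j ; Δ = -0.03547 - 0.03044j
  [+2]  conj(Y_{7,2})(Ω₁) = -0.36451 - 0.38444j ; Y_{7,2}(Ω₂) = 0.01667 + 0.01156j ; Δ = -0.00163 - 0.01062j
  [+3]  conj(Y_{7,3})(Ω₁) = 0.36860 - 0.13572j ; Y_{7,3}(Ω₂) = 0.00099 - 0.00077j ; Δ = 0.00026 - 0.00042j
  [+4]  conj(Y_{7,4})(Ω₁) = -0.00933 + 0.17524j ; Y_{7,4}(Ω₂) = -0.00002 - 0.00005j ; Δ = 0.00001 - 0.00000j
  [+5]  conj(Y_{7,5})(Ω₁) = -0.04773 - 0.02360j ; Y_{7,5}(Ω₂) = -0.00000 + 0.00000j ; Δ = 0.00000 + 0.00000j
  [+6]  conj(Y_{7,6})(Ω₁) = 0.00843 - 0.00718j ; Y_{7,6}(Ω₂) = -0.00000 + 0.00000j ; Δ = 0.00000 + 0.00000j
  [+7]  conj(Y_{7,7})(Ω₁) = 0.00042 + 0.00136j ; Y_{7,7}(Ω₂) = 0.00000 + 0.00000j ; Δ = -0.00000 + 0.00000j
Total Σ_m = 0.34274 - 0.00000j. Multiply by 0.837758: 0.28713 - 0.00000j. P_7(cos γ) = 0.287132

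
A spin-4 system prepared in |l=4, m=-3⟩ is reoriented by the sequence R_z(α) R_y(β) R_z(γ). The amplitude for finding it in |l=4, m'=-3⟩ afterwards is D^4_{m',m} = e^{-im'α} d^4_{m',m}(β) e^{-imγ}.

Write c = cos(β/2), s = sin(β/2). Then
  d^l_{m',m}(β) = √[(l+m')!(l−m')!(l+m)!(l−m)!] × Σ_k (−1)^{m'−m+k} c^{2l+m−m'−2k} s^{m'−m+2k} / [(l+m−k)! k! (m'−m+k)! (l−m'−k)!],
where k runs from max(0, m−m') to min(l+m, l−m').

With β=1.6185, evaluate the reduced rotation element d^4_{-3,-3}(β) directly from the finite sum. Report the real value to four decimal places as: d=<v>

d=-0.3445

d^4_{-3,-3}(β=1.6185) via the finite sum:
With c≡cos(β/2)=0.690041 and s≡sin(β/2)=0.723770, N=[1·5040·1·5040]^{1/2}=5040.000000
k∈{0,1} keeps every argument non-negative
  k=0: (−1)^0·5040.0000/(5040)·0.6900^8·0.7238^0 = +0.051405
  k=1: (−1)^1·5040.0000/(720)·0.6900^6·0.7238^2 = -0.395868
d^4_{-3,-3}(1.6185) = +0.051405 -0.395868 = -0.344463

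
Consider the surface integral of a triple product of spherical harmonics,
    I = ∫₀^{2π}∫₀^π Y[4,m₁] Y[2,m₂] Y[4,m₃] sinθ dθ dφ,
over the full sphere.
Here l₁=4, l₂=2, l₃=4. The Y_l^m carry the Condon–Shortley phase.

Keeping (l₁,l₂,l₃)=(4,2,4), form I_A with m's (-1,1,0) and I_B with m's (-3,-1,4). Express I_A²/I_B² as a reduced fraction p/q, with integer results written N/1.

Shared (l₁,l₂,l₃)=(4,2,4): N and (l;000)² cancel in I_A²/I_B².
A: Δ = 2!·6!·2!/11! = 1/13860; Racah Σ t=1..2: t=1:−1/96 t=2:+1/72 = 1/288; ⇒ 3j(4 2 4; -1 1 0)² = 1/462, sgn +1
B: Δ = 2!·6!·2!/11! = 1/13860; Racah Σ t=1..1: t=1:−1/1440 = -1/1440; ⇒ 3j(4 2 4; -3 -1 4)² = 7/165, sgn -1
I_A²/I_B² = (1/462)/(7/165) = 5/98

5/98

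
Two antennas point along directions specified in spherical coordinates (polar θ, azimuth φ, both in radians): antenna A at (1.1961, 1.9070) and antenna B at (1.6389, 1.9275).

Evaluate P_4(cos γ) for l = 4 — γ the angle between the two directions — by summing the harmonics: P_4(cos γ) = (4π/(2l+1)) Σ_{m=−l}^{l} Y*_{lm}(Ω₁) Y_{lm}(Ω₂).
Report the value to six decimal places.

Summing Y*_{l m}(θ₁,φ₁)·Y_{l m}(θ₂,φ₂) over m ∈ [−4, 4]; prefactor 4π/(2·4+1) = 1.396263:
  m=-4: Y*=+0.074371+0.323480i  Y=+0.062910-0.433907i  product +0.145039-0.011920i
  m=-3: Y*=+0.312387-0.196803i  Y=-0.074204-0.040604i  product -0.031171+0.001919i
  m=-2: Y*=+0.014134+0.011253i  Y=+0.243612-0.210839i  product +0.005816-0.000239i
  m=-1: Y*=+0.109632-0.313708i  Y=-0.033284-0.089317i  product -0.031668+0.000649i
  m=+0: Y*=-0.041307-0.000000i  Y=+0.302739+0.000000i  product -0.012505-0.000000i
  m=+1: Y*=-0.109632-0.313708i  Y=+0.033284-0.089317i  product -0.031668-0.000649i
  m=+2: Y*=+0.014134-0.011253i  Y=+0.243612+0.210839i  product +0.005816+0.000239i
  m=+3: Y*=-0.312387-0.196803i  Y=+0.074204-0.040604i  product -0.031171-0.001919i
  m=+4: Y*=+0.074371-0.323480i  Y=+0.062910+0.433907i  product +0.145039+0.011920i
Σ over m = +0.163525+0.000000i; ×(4π/9) → +0.228323+0.000000i. Real part: 0.228323

0.228323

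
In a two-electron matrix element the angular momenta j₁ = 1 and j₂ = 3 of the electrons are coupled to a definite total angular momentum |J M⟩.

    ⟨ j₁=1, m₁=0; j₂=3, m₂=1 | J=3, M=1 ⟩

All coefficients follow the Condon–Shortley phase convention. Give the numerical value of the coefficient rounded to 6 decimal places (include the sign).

−√(1/12) = -0.288675

j₁+j₂−J=1  J+j₁−j₂=1  J−j₁+j₂=5  j₁+j₂+J+1=8
(j₁±m₁, j₂±m₂, J±M) = (1,1,4,2,4,2)
P² = 48
sum k=0..1:
  [0] +1/24 = 1/24
  [1] −1/12 = -1/12
S = -1/24
C² = P²·S² = 1/12 ; C = -0.288675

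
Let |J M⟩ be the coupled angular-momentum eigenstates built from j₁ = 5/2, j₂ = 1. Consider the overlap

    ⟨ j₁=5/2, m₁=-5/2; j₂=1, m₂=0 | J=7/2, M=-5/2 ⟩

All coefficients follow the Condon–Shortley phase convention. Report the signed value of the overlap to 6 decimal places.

triangle: 0!×5!×2!/8! = 240/40320
(j±m)!: 0!×5!×1!×1!×1!×6! = 86400
prefactor² = (2J+1)×Δ×N² = 28800/7
  k=0: +1/(0!×0!×5!×1!×0!×1!) = 1/120
Σ = 1/120  ⇒  CG² = 28800/7×(1/120)² = 2/7
CG = +√(2/7) = +0.534522

+√(2/7) ≈ +0.534522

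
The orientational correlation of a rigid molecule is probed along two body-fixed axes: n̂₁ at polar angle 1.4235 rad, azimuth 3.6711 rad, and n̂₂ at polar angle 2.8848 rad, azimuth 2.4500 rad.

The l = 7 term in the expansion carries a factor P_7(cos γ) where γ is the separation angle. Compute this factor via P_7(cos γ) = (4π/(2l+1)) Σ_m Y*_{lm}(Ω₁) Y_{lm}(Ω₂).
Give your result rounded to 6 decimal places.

Expand P_7 via completeness: Σ_{m} conj(Y_{7,m}) at Ω₁ times Y_{7,m} at Ω₂ —
  [-7]  conj(Y_{7,-7})(Ω₁) = (0.391347, 0.248067) ; Y_{7,-7}(Ω₂) = (-0.000004, 0.000034) ; Δ = (-0.000010, 0.000012)
  [-6]  conj(Y_{7,-6})(Ω₁) = (-0.257066, -0.009117) ; Y_{7,-6}(Ω₂) = (0.000259, 0.000411) ; Δ = (-0.000063, -0.000108)
  [-5]  conj(Y_{7,-5})(Ω₁) = (-0.220267, 0.118638) ; Y_{7,-5}(Ω₂) = (0.004113, 0.001347) ; Δ = (-0.001066, 0.000191)
  [-4]  conj(Y_{7,-4})(Ω₁) = (0.145935, -0.239511) ; Y_{7,-4}(Ω₂) = (0.025175, -0.009916) ; Δ = (0.001299, -0.007477)
  [-3]  conj(Y_{7,-3})(Ω₁) = (0.003122, -0.176086) ; Y_{7,-3}(Ω₂) = (0.058123, -0.105394) ; Δ = (-0.018377, -0.010564)
  [-2]  conj(Y_{7,-2})(Ω₁) = (0.139708, 0.248724) ; Y_{7,-2}(Ω₂) = (-0.067805, -0.357161) ; Δ = (0.079362, -0.066763)
  [-1]  conj(Y_{7,-1})(Ω₁) = (0.126374, 0.073961) ; Y_{7,-1}(Ω₂) = (-0.491237, -0.406753) ; Δ = (-0.031996, -0.087735)
  [+0]  conj(Y_{7,0})(Ω₁) = (-0.285941, -0.000000) ; Y_{7,0}(Ω₂) = (-0.292134, 0.000000) ; Δ = (0.083533, 0.000000)
  [+1]  conj(Y_{7,1})(Ω₁) = (-0.126374, 0.073961) ; Y_{7,1}(Ω₂) = (0.491237, -0.406753) ; Δ = (-0.031996, 0.087735)
  [+2]  conj(Y_{7,2})(Ω₁) = (0.139708, -0.248724) ; Y_{7,2}(Ω₂) = (-0.067805, 0.357161) ; Δ = (0.079362, 0.066763)
  [+3]  conj(Y_{7,3})(Ω₁) = (-0.003122, -0.176086) ; Y_{7,3}(Ω₂) = (-0.058123, -0.105394) ; Δ = (-0.018377, 0.010564)
  [+4]  conj(Y_{7,4})(Ω₁) = (0.145935, 0.239511) ; Y_{7,4}(Ω₂) = (0.025175, 0.009916) ; Δ = (0.001299, 0.007477)
  [+5]  conj(Y_{7,5})(Ω₁) = (0.220267, 0.118638) ; Y_{7,5}(Ω₂) = (-0.004113, 0.001347) ; Δ = (-0.001066, -0.000191)
  [+6]  conj(Y_{7,6})(Ω₁) = (-0.257066, 0.009117) ; Y_{7,6}(Ω₂) = (0.000259, -0.000411) ; Δ = (-0.000063, 0.000108)
  [+7]  conj(Y_{7,7})(Ω₁) = (-0.391347, 0.248067) ; Y_{7,7}(Ω₂) = (0.000004, 0.000034) ; Δ = (-0.000010, -0.000012)
Accumulated sum (0.141832, -0.000000); after 4π/(2l+1) scaling, (0.118821, -0.000000) ⇒ P_7 = 0.118821

0.118821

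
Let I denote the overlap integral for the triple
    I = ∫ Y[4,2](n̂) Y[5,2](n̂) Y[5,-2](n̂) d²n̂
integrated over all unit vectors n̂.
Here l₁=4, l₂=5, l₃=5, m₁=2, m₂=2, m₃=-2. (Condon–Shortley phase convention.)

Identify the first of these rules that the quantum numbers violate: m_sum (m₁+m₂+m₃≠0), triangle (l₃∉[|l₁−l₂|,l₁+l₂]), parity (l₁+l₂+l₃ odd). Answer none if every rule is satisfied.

m_sum

azimuthal sum: 2 + 2 − 2 = 2  ✗
1 ≤ 5 ≤ 9 (triangle on l)
L = 4 + 5 + 5 = 14 (even)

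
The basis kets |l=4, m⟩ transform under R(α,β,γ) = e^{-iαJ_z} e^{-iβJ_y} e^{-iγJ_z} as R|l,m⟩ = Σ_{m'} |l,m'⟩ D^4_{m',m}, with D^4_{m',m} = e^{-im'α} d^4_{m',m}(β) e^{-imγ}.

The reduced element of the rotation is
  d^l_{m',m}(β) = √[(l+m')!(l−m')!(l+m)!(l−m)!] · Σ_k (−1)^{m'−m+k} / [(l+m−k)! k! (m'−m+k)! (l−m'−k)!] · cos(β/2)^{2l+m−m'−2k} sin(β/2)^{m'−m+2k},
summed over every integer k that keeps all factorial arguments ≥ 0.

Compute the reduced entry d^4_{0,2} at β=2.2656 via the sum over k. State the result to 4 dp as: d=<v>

d=0.4360

d^4_{0,2}(β=2.2656) via the finite sum:
Half-angle: c=0.424126, s=0.905603. N=√(24·24·720·2)=910.735966
k∈{2,3,4} keeps every argument non-negative
  k=2: (−1)^0·910.7360/(96)·0.4241^6·0.9056^2 = +0.045286
  k=3: (−1)^1·910.7360/(36)·0.4241^4·0.9056^4 = -0.550580
  k=4: (−1)^2·910.7360/(96)·0.4241^2·0.9056^6 = +0.941323
d^4_{0,2}(2.2656) = +0.045286 -0.550580 +0.941323 = +0.436029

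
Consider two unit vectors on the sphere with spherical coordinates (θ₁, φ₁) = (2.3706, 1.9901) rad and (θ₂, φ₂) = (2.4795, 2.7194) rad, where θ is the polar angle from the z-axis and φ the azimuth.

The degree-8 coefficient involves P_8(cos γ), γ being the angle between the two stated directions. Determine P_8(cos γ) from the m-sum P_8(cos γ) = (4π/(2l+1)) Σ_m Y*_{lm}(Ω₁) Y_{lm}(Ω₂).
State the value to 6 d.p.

-0.394549

Summing Y*_{l m}(θ₁,φ₁)·Y_{l m}(θ₂,φ₂) over m ∈ [−8, 8]; prefactor 4π/(2·8+1) = 0.739198:
  term(m=-8) = 0.00027 + 0.00013j   from Y*(Ω₁)=-0.02801 - 0.00605j, Y(Ω₂)=-0.01022 - 0.00246j
  term(m=-7) = 0.00244 + 0.00588j   from Y*(Ω₁)=-0.02419 - 0.11548j, Y(Ω₂)=-0.05303 + 0.00999j
  term(m=-6) = -0.01618 + 0.04626j   from Y*(Ω₁)=0.23462 - 0.16955j, Y(Ω₂)=-0.13891 + 0.09676j
  term(m=-5) = -0.14103 + 0.07795j   from Y*(Ω₁)=0.39092 + 0.22681j, Y(Ω₂)=-0.18336 + 0.30578j
  term(m=-4) = -0.18094 - 0.04130j   from Y*(Ω₁)=-0.04088 + 0.38273j, Y(Ω₂)=-0.05675 + 0.47883j
  term(m=-3) = 0.00206 + 0.00290j   from Y*(Ω₁)=0.01103 - 0.00357j, Y(Ω₂)=0.09195 + 0.29288j
  term(m=-2) = 0.00711 - 0.06307j   from Y*(Ω₁)=0.25123 + 0.27949j, Y(Ω₂)=-0.11217 - 0.12625j
  term(m=-1) = 0.05201 - 0.04648j   from Y*(Ω₁)=-0.07071 + 0.15863j, Y(Ω₂)=-0.36639 - 0.16459j
  term(m=+0) = 0.01480 + 0.00000j   from Y*(Ω₁)=0.32842 + 0.00000j, Y(Ω₂)=0.04506 + 0.00000j
  term(m=+1) = 0.05201 + 0.04648j   from Y*(Ω₁)=0.07071 + 0.15863j, Y(Ω₂)=0.36639 - 0.16459j
  term(m=+2) = 0.00711 + 0.06307j   from Y*(Ω₁)=0.25123 - 0.27949j, Y(Ω₂)=-0.11217 + 0.12625j
  term(m=+3) = 0.00206 - 0.00290j   from Y*(Ω₁)=-0.01103 - 0.00357j, Y(Ω₂)=-0.09195 + 0.29288j
  term(m=+4) = -0.18094 + 0.04130j   from Y*(Ω₁)=-0.04088 - 0.38273j, Y(Ω₂)=-0.05675 - 0.47883j
  term(m=+5) = -0.14103 - 0.07795j   from Y*(Ω₁)=-0.39092 + 0.22681j, Y(Ω₂)=0.18336 + 0.30578j
  term(m=+6) = -0.01618 - 0.04626j   from Y*(Ω₁)=0.23462 + 0.16955j, Y(Ω₂)=-0.13891 - 0.09676j
  term(m=+7) = 0.00244 - 0.00588j   from Y*(Ω₁)=0.02419 - 0.11548j, Y(Ω₂)=0.05303 + 0.00999j
  term(m=+8) = 0.00027 - 0.00013j   from Y*(Ω₁)=-0.02801 + 0.00605j, Y(Ω₂)=-0.01022 + 0.00246j
Σ over m = -0.53375 - 0.00000j; ×(4π/17) → -0.39455 - 0.00000j. Real part: -0.394549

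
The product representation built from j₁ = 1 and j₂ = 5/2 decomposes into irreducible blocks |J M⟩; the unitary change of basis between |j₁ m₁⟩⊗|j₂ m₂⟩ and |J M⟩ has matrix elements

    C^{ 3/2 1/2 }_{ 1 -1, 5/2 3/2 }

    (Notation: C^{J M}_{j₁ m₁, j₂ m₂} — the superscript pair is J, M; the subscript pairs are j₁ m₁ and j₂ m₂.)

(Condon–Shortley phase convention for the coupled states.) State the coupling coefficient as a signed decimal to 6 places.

triangle: 2!·0!·3!/6! = 12/720
(j±m)!: 0!·2!·4!·1!·2!·1! = 96
prefactor² = (2J+1)·Δ·N² = 32/5
  k=2: +1/(2!·0!·0!·2!·0!·1!) = 1/4
Σ = 1/4  ⇒  CG² = 32/5·(1/4)² = 2/5
CG = +√(2/5) = +0.632456

+√(2/5) = +0.632456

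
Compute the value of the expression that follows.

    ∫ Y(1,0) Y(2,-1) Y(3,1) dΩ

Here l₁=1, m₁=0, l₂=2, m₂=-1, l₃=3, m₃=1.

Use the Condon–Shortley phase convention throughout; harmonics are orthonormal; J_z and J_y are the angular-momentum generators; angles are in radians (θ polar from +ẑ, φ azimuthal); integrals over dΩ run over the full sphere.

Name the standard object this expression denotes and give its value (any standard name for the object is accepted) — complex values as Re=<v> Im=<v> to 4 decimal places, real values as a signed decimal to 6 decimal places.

This is a Gaunt coefficient — the integral of a triple product of spherical harmonics over the sphere.
m-sum 0 ✓  L=6 even ✓  1≤3≤3 ✓
Π(2lᵢ+1) = 3×5×7 = 105
triangle coeff Δ(1,2,3) = 1/105
Σ_t [0,0]: t=0:+1/4 = 1/4
(3j)²=3/35 [(1 2 3; 0 0 0)], sign=-1
Σ_t [0,0]: t=0:+1/6 = 1/6
(3j)²=8/105 [(1 2 3; 0 -1 1)], sign=+1
⇒ 4πI² = 24/35
I = (-1)√(24/35/(4π)) = -0.23359668

Gaunt coefficient, -0.233597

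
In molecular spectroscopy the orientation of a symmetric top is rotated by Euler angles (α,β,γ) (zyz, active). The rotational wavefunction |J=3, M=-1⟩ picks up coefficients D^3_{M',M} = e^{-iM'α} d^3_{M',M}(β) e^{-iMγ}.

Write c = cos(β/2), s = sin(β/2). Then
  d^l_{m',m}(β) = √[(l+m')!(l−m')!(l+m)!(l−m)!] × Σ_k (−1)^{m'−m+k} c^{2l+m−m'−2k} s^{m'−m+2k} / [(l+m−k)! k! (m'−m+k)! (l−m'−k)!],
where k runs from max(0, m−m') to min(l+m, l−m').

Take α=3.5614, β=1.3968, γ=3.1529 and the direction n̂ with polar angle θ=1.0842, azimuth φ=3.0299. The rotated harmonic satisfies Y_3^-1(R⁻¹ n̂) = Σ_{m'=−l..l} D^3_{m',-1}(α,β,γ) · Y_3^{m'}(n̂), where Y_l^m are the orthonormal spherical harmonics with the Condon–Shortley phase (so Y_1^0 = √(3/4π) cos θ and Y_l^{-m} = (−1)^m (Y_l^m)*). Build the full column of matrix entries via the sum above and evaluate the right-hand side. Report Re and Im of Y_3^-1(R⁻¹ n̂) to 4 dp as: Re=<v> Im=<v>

Re=0.2649 Im=-0.3527

Need the full column D^3_{m',-1} for m'=−3..3 at α=3.5614, β=1.3968, γ=3.1529.
cos(β/2)=0.765872, sin(β/2)=0.642993
d^3_{-3,-1}: single k=2 term ⇒ +0.550913;  D = +0.162841+0.526296i
d^3_{-2,-1}: k∈[1..2] ⇒ +0.535781 -0.755296 = -0.219516;  D = +0.144725+0.165051i
d^3_{-1,-1}: k∈[0..2] ⇒ +0.201807 -1.137961 +0.601574 = -0.334580;  D = -0.303966-0.139815i
d^3_{0,-1}: k∈[0..2] ⇒ -0.586918 +1.241079 -0.291594 = +0.362566;  D = -0.362543-0.004100i
d^3_{1,-1}: k∈[0..2] ⇒ +0.853471 -0.802098 +0.070670 = +0.122043;  D = +0.112001-0.048479i
d^3_{2,-1}: k∈[0..1] ⇒ -0.755296 +0.266188 = -0.489109;  D = +0.330698-0.360370i
d^3_{3,-1}: single k=0 term ⇒ +0.388314;  D = +0.123139-0.368273i
Y_3^{m'}(θ=1.0842,φ=3.0299) and Σ D·Y over m':
  (+0.1628+0.5263i)·(-0.2721-0.0948i)  (+0.1447+0.1651i)·(+0.3641+0.0827i)  (-0.3040-0.1398i)·(-0.0265-0.0030i)  (-0.3625-0.0041i)·(-0.3327+0.0000i)  (+0.1120-0.0485i)·(+0.0265-0.0030i)  (+0.3307-0.3604i)·(+0.3641-0.0827i)  (+0.1231-0.3683i)·(+0.2721-0.0948i)
Y_3^-1(R⁻¹ n̂) = +0.264907-0.352683i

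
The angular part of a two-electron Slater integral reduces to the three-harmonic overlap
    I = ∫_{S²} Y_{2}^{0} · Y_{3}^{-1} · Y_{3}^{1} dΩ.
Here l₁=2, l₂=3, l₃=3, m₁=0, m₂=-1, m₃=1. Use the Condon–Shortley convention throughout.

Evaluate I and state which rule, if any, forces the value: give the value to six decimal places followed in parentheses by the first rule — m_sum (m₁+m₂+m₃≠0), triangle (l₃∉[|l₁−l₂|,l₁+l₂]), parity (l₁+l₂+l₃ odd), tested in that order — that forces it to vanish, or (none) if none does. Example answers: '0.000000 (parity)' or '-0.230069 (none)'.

m-sum 0 ✓  L=8 even ✓  1≤3≤5 ✓
Π(2lᵢ+1) = 5×7×7 = 245
triangle coeff Δ(2,3,3) = 1/3780
Σ_t [0,2]: t=0:+1/24 t=1:−1/4 t=2:+1/24 = -1/6
(3j)²=4/105 [(2 3 3; 0 0 0)], sign=+1
Σ_t [0,2]: t=0:+1/16 t=1:−1/6 t=2:+1/96 = -3/32
(3j)²=3/140 [(2 3 3; 0 -1 1)], sign=-1
⇒ 4πI² = 1/5
I = (-1)√(1/5/(4π)) = -0.12615663
No selection rule forces the value: the integral is nonzero (none).

-0.126157 (none)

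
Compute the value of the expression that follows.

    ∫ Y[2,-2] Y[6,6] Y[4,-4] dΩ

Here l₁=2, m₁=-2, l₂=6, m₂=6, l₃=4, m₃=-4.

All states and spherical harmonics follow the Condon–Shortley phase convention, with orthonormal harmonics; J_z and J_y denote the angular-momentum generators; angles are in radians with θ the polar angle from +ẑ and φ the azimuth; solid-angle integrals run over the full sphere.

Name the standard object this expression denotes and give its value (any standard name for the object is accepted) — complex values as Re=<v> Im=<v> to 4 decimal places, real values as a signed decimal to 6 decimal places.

This is a Gaunt coefficient — the integral of a triple product of spherical harmonics over the sphere.
Checks pass: Σm=0; 12 even; l₃=4∈[4,8].
(2·2+1)(2·6+1)(2·4+1) = 585
Δ: 4! 0! 8! / 13! → 1/6435
sum: t=2:+1/2304 = 1/2304
3j²(2 6 4; 0 0 0) = Δ·Π!·Σ² = 5/143  (sign +1)
sum: t=4:+1/967680 = 1/967680
3j²(2 6 4; -2 6 -4) = Δ·Π!·Σ² = 1/13  (sign +1)
combine: 4πI² = 585·5/143·1/13 = 225/143
take √, sign +1: I = 0.35384927

Gaunt coefficient, +0.353849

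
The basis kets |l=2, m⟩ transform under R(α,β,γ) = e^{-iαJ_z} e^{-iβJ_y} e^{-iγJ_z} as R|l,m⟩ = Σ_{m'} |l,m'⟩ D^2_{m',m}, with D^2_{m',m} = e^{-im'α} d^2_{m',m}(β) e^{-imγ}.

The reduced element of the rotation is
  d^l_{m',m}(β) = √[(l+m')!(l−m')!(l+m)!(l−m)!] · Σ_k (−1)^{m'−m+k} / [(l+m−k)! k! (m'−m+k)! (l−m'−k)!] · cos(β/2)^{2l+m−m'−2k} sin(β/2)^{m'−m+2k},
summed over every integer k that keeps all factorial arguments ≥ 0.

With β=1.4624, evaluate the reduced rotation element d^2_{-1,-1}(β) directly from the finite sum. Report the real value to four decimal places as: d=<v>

d^2_{-1,-1}(β=1.4624) via the finite sum:
c=cos(1.462400/2)=0.744374, s=sin(1.462400/2)=0.667763; N=√[1·6·1·6]=6.000000
k∈{0,1} keeps every argument non-negative
  k=0: (−1)^0·6.0000/(6)·0.7444^4·0.6678^0 = +0.307018
  k=1: (−1)^1·6.0000/(2)·0.7444^2·0.6678^2 = -0.741222
d^2_{-1,-1}(1.4624) = +0.307018 -0.741222 = -0.434204

d=-0.4342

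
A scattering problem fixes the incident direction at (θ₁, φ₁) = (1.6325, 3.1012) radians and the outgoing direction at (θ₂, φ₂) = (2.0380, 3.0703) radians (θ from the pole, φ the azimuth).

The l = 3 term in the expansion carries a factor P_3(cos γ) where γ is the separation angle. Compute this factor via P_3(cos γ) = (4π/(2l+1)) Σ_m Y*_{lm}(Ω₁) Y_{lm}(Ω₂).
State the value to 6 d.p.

Summing Y*_{l m}(θ₁,φ₁)·Y_{l m}(θ₂,φ₂) over m ∈ [−3, 3]; prefactor 4π/(2·3+1) = 1.795196:
  [-3]  conj(Y_{3,-3})(Ω₁) = (-0.411804, 0.050147) ; Y_{3,-3}(Ω₂) = (-0.290180, -0.063027) ; Δ = (0.122658, 0.011403)
  [-2]  conj(Y_{3,-2})(Ω₁) = (-0.062576, 0.005066) ; Y_{3,-2}(Ω₂) = (-0.363198, -0.052141) ; Δ = (0.022992, 0.001423)
  [-1]  conj(Y_{3,-1})(Ω₁) = (0.316174, -0.012778) ; Y_{3,-1}(Ω₂) = (-0.004105, -0.000293) ; Δ = (-0.001302, -0.000040)
  [+0]  conj(Y_{3,0})(Ω₁) = (0.068598, -0.000000) ; Y_{3,0}(Ω₂) = (0.333754, 0.000000) ; Δ = (0.022895, 0.000000)
  [+1]  conj(Y_{3,1})(Ω₁) = (-0.316174, -0.012778) ; Y_{3,1}(Ω₂) = (0.004105, -0.000293) ; Δ = (-0.001302, 0.000040)
  [+2]  conj(Y_{3,2})(Ω₁) = (-0.062576, -0.005066) ; Y_{3,2}(Ω₂) = (-0.363198, 0.052141) ; Δ = (0.022992, -0.001423)
  [+3]  conj(Y_{3,3})(Ω₁) = (0.411804, 0.050147) ; Y_{3,3}(Ω₂) = (0.290180, -0.063027) ; Δ = (0.122658, -0.011403)
Total Σ_m = (0.311591, 0.000000). Multiply by 1.795196: (0.559366, 0.000000). P_3(cos γ) = 0.559366

0.559366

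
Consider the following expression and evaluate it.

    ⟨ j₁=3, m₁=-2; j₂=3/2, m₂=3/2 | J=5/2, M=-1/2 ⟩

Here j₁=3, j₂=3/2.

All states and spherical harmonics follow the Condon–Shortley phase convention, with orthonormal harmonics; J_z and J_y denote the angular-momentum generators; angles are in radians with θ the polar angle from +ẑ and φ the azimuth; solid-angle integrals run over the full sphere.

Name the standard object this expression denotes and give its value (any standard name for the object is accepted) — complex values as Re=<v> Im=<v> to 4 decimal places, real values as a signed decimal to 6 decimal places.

This is a Clebsch–Gordan (vector-coupling) coefficient.
j₁+j₂−J=2  J+j₁−j₂=4  J−j₁+j₂=1  j₁+j₂+J+1=8
(j₁±m₁, j₂±m₂, J±M) = (1,5,3,0,2,3)
P² = 432/7
sum k=2..2:
  [2] +1/12 = 1/12
S = 1/12
C² = P²·S² = 3/7 ; C = +0.654654

Clebsch–Gordan coefficient, +√(3/7) ≈ +0.654654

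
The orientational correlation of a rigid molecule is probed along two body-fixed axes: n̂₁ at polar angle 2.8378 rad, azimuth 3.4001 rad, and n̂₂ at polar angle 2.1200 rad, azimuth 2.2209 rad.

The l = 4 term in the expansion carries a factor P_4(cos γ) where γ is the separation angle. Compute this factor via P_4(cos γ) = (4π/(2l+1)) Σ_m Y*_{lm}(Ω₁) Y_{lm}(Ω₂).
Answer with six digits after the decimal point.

-0.404635

Term-by-term m-sum for l=4 (normalisation 4π/9 = 1.396263):
  m=-4: (0.001812, 0.003045) × (-0.200749, -0.120656) = (0.000004, -0.000830)  (running Σ = (0.000004, -0.000830))
  m=-3: (0.022829, 0.022383) × (-0.376588, 0.150202) = (-0.011959, -0.005000)  (running Σ = (-0.011956, -0.005830))
  m=-2: (0.139834, 0.079510) × (-0.059031, 0.212808) = (-0.025175, 0.025064)  (running Σ = (-0.037131, 0.019234))
  m=-1: (0.440432, 0.116461) × (-0.139293, -0.183191) = (-0.040014, -0.096905)  (running Σ = (-0.077145, -0.077671))
  m=0: (0.497282, -0.000000) × (-0.272498, 0.000000) = (-0.135508, 0.000000)  (running Σ = (-0.212653, -0.077671))
  m=1: (-0.440432, 0.116461) × (0.139293, -0.183191) = (-0.040014, 0.096905)  (running Σ = (-0.252668, 0.019234))
  m=2: (0.139834, -0.079510) × (-0.059031, -0.212808) = (-0.025175, -0.025064)  (running Σ = (-0.277843, -0.005830))
  m=3: (-0.022829, 0.022383) × (0.376588, 0.150202) = (-0.011959, 0.005000)  (running Σ = (-0.289802, -0.000830))
  m=4: (0.001812, -0.003045) × (-0.200749, 0.120656) = (0.000004, 0.000830)  (running Σ = (-0.289798, 0.000000))
Σ over m = (-0.289798, 0.000000); ×(4π/9) → (-0.404635, 0.000000). Real part: -0.404635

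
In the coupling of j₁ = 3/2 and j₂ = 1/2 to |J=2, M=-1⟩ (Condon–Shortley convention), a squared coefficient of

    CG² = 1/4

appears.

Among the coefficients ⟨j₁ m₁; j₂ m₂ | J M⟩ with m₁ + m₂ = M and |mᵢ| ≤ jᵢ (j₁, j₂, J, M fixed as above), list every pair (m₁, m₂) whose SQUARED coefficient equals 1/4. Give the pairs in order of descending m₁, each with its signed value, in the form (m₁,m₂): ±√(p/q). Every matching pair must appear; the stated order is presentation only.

Admissible pairs with m₁+m₂ = M = -1: (-3/2,1/2), (-1/2,-1/2)
  (m₁,m₂)=(-1/2,-1/2): CG² = 3/4, CG = +√(3/4)
  (m₁,m₂)=(-3/2,1/2): CG² = 1/4, CG = +√(1/4)   ← matches the target
Pairs with CG² = 1/4: (-3/2,1/2): +√(1/4)

(-3/2,1/2): +√(1/4)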